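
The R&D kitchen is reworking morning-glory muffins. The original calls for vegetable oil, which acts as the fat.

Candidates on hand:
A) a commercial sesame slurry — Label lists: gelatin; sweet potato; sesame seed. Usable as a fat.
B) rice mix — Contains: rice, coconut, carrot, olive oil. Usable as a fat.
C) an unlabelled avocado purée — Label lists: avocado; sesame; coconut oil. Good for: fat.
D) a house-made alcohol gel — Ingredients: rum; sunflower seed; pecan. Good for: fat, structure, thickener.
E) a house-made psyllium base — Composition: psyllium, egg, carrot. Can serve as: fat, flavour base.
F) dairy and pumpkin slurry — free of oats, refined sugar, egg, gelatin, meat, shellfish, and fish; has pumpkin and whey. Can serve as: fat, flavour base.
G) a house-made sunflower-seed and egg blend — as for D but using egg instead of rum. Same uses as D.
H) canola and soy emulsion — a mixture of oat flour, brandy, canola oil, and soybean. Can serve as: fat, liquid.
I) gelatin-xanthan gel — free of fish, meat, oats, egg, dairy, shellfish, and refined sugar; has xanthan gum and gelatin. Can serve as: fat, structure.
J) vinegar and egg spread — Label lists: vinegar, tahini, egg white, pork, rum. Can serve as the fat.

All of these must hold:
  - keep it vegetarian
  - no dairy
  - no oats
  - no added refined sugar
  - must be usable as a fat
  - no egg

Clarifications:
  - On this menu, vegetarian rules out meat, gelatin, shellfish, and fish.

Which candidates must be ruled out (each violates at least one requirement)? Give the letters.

A, E, F, G, H, I, J

A: has gelatin, so not vegetarian — out
B: coconut and rice etc. — none of it excluded — OK
C: no dairy, no refined sugar — keep
D: works as a fat, no egg, no refined sugar — OK
E: has egg, so not egg-free — reject
F: has whey, so not dairy-free — out
G: has egg, so not egg-free — no
H: has oat flour, so not oat-free — no
I: has gelatin, so not vegetarian — no
J: has pork, so not vegetarian; has egg white, so not egg-free — out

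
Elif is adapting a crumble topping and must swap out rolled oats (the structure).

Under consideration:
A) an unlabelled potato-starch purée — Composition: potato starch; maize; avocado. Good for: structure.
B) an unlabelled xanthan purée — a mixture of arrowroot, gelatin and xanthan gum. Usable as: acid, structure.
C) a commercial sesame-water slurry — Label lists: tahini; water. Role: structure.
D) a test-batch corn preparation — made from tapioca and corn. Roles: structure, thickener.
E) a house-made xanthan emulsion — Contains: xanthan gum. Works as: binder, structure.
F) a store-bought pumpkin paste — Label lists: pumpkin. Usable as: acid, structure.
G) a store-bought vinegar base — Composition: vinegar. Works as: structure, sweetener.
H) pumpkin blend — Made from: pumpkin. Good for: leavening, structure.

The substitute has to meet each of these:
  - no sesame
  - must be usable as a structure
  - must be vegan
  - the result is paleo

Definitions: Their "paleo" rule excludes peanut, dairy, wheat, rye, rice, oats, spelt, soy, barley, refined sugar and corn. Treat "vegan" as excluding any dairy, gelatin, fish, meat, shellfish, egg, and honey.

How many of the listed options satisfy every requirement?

A: has maize, so not paleo — out
B: has gelatin, so not vegan — out
C: has tahini, so not sesame-free — no
D: has corn, so not paleo — no
E: works as a structure, vegan, no sesame — OK
F: paleo, vegan — OK
G: paleo, no sesame — keep
H: nothing on the exclusion list — keep

4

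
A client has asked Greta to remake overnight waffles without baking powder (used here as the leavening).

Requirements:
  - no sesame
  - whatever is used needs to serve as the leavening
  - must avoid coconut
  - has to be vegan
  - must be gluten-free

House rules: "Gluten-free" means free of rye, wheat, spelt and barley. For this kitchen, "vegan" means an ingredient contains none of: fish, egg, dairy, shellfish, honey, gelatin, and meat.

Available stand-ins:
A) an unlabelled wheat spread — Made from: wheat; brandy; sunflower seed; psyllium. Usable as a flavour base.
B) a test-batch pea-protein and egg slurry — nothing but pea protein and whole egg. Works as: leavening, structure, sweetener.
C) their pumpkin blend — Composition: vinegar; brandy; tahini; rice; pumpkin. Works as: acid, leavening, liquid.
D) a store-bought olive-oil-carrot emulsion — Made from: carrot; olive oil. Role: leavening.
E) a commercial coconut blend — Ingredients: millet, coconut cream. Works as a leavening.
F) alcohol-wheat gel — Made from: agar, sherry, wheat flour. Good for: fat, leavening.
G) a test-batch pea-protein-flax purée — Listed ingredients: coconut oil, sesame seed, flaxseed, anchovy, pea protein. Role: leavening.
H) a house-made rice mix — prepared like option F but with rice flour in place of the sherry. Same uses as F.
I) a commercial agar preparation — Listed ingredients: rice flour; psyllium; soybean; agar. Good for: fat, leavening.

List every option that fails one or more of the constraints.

A: not usable as a leavening; has wheat, so not gluten-free — no
B: has whole egg, so not vegan — out
C: has tahini, so not sesame-free — reject
D: works as a leavening, vegan, no coconut — OK
E: has coconut cream, so not coconut-free — reject
F: has wheat flour, so not gluten-free — out
G: has anchovy, so not vegan; has sesame seed, so not sesame-free (and 1 more) — reject
H: has wheat flour, so not gluten-free — out
I: rice flour and soybean etc. — none of it excluded — OK

A, B, C, E, F, G, H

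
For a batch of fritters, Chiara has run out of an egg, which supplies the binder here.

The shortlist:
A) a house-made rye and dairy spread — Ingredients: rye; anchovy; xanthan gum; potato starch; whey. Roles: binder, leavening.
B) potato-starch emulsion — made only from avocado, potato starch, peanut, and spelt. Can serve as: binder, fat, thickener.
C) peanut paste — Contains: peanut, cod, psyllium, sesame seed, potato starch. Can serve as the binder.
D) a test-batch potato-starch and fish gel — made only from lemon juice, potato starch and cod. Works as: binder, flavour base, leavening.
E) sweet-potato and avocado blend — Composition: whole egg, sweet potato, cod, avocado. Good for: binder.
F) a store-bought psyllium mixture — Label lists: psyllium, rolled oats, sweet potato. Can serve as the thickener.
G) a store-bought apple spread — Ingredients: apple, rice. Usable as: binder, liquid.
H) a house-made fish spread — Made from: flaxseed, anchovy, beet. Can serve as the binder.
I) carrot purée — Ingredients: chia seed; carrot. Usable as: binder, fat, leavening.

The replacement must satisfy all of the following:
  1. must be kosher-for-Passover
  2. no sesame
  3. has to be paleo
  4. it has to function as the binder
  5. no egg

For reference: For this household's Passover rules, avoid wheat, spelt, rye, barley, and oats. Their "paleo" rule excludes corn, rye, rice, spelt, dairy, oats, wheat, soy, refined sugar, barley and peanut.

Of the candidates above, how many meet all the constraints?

A: has rye, so not kosher-for-Passover; has whey, so not paleo — no
B: has spelt, so not kosher-for-Passover; has peanut, so not paleo — reject
C: has peanut, so not paleo; has sesame seed, so not sesame-free — reject
D: works as a binder, no sesame, kosher-for-Passover — valid
E: has whole egg, so not egg-free — no
F: not usable as a binder; has rolled oats, so not kosher-for-Passover (and 1 more) — reject
G: has rice, so not paleo — no
H: works as a binder, no egg, paleo — keep
I: only chia seed and carrot; none excluded — OK

3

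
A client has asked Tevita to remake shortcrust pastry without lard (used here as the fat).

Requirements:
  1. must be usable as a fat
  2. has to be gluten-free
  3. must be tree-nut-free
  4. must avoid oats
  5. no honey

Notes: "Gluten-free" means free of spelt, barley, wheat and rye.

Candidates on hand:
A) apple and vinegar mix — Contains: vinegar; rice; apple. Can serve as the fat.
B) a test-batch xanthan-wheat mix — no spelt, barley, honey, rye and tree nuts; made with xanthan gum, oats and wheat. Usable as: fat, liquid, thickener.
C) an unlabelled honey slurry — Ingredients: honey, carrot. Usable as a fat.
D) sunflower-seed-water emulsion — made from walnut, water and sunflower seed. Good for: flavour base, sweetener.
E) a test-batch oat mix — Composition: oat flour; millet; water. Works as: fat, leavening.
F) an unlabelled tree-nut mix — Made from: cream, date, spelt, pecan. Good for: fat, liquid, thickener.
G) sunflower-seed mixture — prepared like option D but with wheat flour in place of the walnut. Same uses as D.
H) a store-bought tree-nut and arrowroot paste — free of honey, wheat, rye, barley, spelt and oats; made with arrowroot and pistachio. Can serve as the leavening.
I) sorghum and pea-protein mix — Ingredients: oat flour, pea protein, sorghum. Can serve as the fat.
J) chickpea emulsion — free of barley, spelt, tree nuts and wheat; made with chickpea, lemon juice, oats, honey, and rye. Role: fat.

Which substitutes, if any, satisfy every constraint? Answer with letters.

A: all constraints satisfied — keep
B: has wheat, so not gluten-free; has oats, so not oat-free — out
C: has honey, so not honey-free — reject
D: not usable as a fat; has walnut, so not tree-nut-free — out
E: has oat flour, so not oat-free — reject
F: has spelt, so not gluten-free; has pecan, so not tree-nut-free — out
G: not usable as a fat; has wheat flour, so not gluten-free — out
H: not usable as a fat; has pistachio, so not tree-nut-free — out
I: has oat flour, so not oat-free — out
J: has rye, so not gluten-free; has honey, so not honey-free (and 1 more) — reject

A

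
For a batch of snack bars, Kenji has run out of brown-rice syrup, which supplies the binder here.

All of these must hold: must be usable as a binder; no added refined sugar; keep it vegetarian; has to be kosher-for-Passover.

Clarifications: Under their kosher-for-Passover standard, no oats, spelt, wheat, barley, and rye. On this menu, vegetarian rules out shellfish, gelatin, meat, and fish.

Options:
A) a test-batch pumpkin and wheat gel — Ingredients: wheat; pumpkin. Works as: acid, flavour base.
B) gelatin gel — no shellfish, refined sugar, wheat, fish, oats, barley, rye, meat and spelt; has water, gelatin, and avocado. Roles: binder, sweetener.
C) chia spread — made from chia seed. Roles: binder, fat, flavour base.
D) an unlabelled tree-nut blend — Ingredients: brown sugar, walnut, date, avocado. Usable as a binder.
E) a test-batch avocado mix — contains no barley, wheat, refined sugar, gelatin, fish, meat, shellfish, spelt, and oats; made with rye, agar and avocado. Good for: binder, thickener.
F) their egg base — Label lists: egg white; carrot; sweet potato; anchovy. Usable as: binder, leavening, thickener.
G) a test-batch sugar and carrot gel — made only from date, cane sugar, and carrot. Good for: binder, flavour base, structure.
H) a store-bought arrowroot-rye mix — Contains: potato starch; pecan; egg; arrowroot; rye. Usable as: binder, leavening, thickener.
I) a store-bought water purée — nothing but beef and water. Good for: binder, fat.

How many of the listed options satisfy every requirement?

A: not usable as a binder; has wheat, so not kosher-for-Passover — reject
B: has gelatin, so not vegetarian — no
C: all constraints satisfied — valid
D: has brown sugar, so not no-added-sugar — out
E: has rye, so not kosher-for-Passover — no
F: has anchovy, so not vegetarian — no
G: has cane sugar, so not no-added-sugar — out
H: has rye, so not kosher-for-Passover — out
I: has beef, so not vegetarian — no

1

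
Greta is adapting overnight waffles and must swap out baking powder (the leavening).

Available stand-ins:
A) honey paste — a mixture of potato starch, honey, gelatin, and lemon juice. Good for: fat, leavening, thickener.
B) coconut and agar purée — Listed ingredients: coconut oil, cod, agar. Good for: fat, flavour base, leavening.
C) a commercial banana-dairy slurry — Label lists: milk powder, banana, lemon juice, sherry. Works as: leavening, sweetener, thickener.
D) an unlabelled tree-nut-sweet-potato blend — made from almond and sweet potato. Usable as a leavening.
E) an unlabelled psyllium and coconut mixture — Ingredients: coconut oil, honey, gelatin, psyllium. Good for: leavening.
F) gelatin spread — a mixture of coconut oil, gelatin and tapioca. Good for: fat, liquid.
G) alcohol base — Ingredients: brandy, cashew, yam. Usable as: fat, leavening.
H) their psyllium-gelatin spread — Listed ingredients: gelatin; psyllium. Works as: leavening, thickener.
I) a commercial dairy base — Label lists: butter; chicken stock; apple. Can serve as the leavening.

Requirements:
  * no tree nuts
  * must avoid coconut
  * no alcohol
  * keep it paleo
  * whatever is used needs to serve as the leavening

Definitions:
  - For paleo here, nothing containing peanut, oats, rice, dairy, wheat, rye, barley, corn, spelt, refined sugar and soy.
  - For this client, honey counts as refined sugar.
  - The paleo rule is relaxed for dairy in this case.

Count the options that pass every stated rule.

2

A: has honey, so not paleo — no
B: has coconut oil, so not coconut-free — no
C: has sherry, so not alcohol-free — out
D: has almond, so not tree-nut-free — no
E: has honey, so not paleo; has coconut oil, so not coconut-free — reject
F: not usable as a leavening; has coconut oil, so not coconut-free — reject
G: has brandy, so not alcohol-free; has cashew, so not tree-nut-free — no
H: nothing on the exclusion list — valid
I: dairy is permitted under the paleo carve-out; nothing else excluded — OK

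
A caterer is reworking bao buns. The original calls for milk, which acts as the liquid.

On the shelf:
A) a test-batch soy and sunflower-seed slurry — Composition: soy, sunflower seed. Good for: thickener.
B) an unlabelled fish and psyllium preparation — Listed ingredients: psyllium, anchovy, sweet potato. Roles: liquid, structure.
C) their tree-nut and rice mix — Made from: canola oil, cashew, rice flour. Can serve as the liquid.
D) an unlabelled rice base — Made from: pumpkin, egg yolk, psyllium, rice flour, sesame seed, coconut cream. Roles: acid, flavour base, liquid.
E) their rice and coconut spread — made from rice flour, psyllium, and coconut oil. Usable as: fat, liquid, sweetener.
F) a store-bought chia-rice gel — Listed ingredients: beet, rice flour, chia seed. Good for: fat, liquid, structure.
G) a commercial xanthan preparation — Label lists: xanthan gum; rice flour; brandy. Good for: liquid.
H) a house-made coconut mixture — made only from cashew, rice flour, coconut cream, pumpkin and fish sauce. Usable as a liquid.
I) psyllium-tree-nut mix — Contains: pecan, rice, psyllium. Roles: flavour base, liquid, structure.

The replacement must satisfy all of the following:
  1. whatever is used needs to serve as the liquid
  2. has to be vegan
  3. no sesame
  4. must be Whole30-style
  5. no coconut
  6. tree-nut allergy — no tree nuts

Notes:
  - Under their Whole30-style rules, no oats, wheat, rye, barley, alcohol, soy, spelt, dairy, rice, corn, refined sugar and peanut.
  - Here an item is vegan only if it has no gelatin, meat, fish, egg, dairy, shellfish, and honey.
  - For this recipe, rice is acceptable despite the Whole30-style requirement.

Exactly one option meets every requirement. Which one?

A: not usable as a liquid; has soy, so not Whole30-style — no
B: has anchovy, so not vegan — reject
C: has cashew, so not tree-nut-free — reject
D: has egg yolk, so not vegan; has sesame seed, so not sesame-free (and 1 more) — out
E: has coconut oil, so not coconut-free — out
F: rice is permitted under the Whole30-style carve-out; nothing else excluded — OK
G: has brandy, so not Whole30-style — out
H: has fish sauce, so not vegan; has cashew, so not tree-nut-free (and 1 more) — reject
I: has pecan, so not tree-nut-free — no

F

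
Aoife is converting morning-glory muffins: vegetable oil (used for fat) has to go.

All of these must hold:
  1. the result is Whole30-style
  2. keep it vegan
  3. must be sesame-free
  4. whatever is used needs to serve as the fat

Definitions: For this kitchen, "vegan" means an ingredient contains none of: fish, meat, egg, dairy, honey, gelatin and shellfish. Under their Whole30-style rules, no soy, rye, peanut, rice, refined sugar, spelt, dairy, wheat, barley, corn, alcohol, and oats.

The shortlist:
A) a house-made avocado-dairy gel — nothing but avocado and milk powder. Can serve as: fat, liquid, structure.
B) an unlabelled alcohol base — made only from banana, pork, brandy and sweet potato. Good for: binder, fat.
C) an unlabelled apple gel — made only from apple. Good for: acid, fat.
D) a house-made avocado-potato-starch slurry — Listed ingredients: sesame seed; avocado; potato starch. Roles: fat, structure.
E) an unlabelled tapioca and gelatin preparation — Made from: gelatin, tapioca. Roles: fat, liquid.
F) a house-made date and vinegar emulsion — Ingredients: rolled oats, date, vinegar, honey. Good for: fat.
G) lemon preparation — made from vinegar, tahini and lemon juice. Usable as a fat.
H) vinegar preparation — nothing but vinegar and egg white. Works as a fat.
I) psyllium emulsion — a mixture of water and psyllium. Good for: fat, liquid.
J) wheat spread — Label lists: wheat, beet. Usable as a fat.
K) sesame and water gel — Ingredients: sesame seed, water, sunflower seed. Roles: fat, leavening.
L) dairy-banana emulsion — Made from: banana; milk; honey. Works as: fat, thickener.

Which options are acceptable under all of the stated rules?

A: has milk powder, so not vegan; has milk powder, so not Whole30-style — reject
B: has pork, so not vegan; has brandy, so not Whole30-style — no
C: no sesame, Whole30-style — keep
D: has sesame seed, so not sesame-free — no
E: has gelatin, so not vegan — reject
F: has honey, so not vegan; has rolled oats, so not Whole30-style — no
G: has tahini, so not sesame-free — reject
H: has egg white, so not vegan — out
I: only psyllium and water; none excluded — keep
J: has wheat, so not Whole30-style — no
K: has sesame seed, so not sesame-free — reject
L: has milk, so not vegan; has milk, so not Whole30-style — no

C, I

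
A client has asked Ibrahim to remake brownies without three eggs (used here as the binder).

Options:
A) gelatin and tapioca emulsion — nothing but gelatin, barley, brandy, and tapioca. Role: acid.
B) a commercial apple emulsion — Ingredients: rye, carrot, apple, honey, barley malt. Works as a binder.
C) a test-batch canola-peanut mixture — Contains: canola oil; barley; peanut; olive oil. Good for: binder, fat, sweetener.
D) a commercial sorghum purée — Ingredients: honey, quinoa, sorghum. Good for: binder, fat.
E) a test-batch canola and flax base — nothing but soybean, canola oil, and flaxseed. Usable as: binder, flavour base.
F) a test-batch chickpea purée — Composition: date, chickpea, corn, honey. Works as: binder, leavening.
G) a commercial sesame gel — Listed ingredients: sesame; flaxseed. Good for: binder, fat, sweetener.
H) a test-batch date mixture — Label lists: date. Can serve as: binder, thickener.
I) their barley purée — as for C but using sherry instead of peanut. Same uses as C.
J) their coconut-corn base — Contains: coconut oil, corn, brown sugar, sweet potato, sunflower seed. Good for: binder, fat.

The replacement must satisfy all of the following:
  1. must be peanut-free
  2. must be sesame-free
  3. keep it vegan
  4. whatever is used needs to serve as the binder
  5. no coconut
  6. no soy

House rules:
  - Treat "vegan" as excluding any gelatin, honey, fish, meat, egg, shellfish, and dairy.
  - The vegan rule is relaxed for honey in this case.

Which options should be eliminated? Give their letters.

A, C, E, G, J

A: not usable as a binder; has gelatin, so not vegan — reject
B: honey is permitted under the vegan carve-out; nothing else excluded — valid
C: has peanut, so not peanut-free — out
D: honey is permitted under the vegan carve-out; nothing else excluded — keep
E: has soybean, so not soy-free — no
F: honey is permitted under the vegan carve-out; nothing else excluded — valid
G: has sesame, so not sesame-free — no
H: only date; none excluded — valid
I: sherry and barley etc. — none of it excluded — valid
J: has coconut oil, so not coconut-free — no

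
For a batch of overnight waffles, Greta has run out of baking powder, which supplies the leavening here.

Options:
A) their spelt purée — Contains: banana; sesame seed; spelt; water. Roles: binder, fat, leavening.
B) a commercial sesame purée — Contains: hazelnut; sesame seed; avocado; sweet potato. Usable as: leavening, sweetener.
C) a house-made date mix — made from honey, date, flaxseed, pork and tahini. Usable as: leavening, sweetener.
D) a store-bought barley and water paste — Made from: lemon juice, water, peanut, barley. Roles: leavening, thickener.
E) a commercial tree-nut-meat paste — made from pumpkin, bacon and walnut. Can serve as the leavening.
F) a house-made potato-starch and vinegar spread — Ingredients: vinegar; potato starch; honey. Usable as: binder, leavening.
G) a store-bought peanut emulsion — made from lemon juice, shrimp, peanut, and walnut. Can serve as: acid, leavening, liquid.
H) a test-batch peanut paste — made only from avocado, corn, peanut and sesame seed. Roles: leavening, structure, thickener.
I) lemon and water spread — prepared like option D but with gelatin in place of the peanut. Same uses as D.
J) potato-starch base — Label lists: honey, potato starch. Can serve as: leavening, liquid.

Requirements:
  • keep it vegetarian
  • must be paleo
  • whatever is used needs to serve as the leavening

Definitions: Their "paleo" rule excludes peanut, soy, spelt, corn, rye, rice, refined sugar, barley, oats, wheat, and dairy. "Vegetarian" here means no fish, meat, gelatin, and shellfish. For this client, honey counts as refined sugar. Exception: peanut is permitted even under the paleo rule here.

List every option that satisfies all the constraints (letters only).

B

A: has spelt, so not paleo — no
B: sesame seed and hazelnut etc. — none of it excluded — keep
C: has honey, so not paleo; has pork, so not vegetarian — out
D: has barley, so not paleo — out
E: has bacon, so not vegetarian — out
F: has honey, so not paleo — reject
G: has shrimp, so not vegetarian — reject
H: has corn, so not paleo — out
I: has barley, so not paleo; has gelatin, so not vegetarian — out
J: has honey, so not paleo — out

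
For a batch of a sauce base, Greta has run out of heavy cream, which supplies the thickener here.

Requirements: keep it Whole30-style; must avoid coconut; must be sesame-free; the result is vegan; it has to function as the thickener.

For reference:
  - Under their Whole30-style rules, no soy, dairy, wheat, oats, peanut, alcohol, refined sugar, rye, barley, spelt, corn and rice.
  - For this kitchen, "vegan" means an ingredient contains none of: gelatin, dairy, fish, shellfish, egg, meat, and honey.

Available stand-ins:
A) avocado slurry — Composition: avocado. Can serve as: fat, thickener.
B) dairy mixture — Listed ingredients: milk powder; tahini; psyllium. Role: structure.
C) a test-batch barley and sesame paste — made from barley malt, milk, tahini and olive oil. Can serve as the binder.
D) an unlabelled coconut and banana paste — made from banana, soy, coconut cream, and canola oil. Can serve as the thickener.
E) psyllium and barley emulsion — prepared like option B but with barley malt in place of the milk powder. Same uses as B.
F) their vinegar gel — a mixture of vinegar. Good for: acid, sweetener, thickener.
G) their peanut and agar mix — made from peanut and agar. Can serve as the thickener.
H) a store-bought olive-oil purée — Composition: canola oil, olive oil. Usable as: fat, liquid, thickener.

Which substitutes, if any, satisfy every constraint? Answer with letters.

A, F, H

A: only avocado; none excluded — valid
B: not usable as a thickener; has milk powder, so not Whole30-style (and 2 more) — out
C: not usable as a thickener; has barley malt, so not Whole30-style (and 2 more) — out
D: has soy, so not Whole30-style; has coconut cream, so not coconut-free — out
E: not usable as a thickener; has barley malt, so not Whole30-style (and 1 more) — out
F: only vinegar; none excluded — keep
G: has peanut, so not Whole30-style — no
H: Whole30-style, vegan — keep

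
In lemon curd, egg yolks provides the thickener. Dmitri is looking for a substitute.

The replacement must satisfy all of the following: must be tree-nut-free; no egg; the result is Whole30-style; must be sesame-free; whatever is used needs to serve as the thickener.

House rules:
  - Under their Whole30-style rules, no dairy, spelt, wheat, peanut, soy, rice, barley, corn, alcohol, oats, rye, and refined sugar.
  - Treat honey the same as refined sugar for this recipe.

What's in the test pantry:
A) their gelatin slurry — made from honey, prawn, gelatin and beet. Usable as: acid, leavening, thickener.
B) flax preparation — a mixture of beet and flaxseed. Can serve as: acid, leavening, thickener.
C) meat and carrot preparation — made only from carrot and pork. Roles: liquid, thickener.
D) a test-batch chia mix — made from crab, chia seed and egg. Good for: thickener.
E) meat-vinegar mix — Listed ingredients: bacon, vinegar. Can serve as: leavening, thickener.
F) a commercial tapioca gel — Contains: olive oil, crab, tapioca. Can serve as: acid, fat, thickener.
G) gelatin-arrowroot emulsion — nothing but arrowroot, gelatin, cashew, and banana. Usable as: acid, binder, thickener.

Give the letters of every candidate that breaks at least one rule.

A, D, G

A: has honey, so not Whole30-style — no
B: only beet and flaxseed; none excluded — OK
C: nothing on the exclusion list — valid
D: has egg, so not egg-free — reject
E: works as a thickener, no tree nuts, no sesame — valid
F: works as a thickener, no egg, no sesame — valid
G: has cashew, so not tree-nut-free — no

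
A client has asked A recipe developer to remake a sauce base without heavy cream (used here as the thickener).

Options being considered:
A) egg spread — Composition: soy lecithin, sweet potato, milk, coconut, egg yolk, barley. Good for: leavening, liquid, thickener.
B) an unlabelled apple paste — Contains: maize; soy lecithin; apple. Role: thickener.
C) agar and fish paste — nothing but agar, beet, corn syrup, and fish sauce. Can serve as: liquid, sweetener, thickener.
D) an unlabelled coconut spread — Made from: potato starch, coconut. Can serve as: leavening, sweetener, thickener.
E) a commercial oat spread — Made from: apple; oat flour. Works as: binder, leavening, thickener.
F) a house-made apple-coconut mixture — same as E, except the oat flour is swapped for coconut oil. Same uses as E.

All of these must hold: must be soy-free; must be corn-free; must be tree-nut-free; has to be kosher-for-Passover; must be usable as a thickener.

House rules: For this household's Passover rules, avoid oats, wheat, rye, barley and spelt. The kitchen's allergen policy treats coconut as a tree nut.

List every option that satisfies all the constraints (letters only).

none

A: has barley, so not kosher-for-Passover; has soy lecithin, so not soy-free (and 1 more) — reject
B: has soy lecithin, so not soy-free; has maize, so not corn-free — no
C: has corn syrup, so not corn-free — out
D: has coconut, so not tree-nut-free — reject
E: has oat flour, so not kosher-for-Passover — out
F: has coconut oil, so not tree-nut-free — out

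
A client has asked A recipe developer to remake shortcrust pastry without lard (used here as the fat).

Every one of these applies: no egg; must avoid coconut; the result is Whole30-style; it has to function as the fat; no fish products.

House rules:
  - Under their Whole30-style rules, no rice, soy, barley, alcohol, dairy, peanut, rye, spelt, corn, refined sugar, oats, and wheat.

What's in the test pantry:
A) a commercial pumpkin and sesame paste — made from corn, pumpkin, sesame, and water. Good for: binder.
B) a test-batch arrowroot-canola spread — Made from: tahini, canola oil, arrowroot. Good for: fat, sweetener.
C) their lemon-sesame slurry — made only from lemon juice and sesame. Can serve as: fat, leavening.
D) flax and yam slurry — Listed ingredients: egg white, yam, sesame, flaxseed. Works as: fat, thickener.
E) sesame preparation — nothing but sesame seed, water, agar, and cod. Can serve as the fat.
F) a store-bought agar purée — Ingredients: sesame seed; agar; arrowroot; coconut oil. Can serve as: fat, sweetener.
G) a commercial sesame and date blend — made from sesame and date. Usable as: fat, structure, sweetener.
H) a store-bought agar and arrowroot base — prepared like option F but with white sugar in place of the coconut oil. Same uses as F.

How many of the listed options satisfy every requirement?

A: not usable as a fat; has corn, so not Whole30-style — out
B: nothing on the exclusion list — keep
C: only sesame and lemon juice; none excluded — OK
D: has egg white, so not egg-free — no
E: has cod, so not fish-free — reject
F: has coconut oil, so not coconut-free — reject
G: only sesame and date; none excluded — valid
H: has white sugar, so not Whole30-style — no

3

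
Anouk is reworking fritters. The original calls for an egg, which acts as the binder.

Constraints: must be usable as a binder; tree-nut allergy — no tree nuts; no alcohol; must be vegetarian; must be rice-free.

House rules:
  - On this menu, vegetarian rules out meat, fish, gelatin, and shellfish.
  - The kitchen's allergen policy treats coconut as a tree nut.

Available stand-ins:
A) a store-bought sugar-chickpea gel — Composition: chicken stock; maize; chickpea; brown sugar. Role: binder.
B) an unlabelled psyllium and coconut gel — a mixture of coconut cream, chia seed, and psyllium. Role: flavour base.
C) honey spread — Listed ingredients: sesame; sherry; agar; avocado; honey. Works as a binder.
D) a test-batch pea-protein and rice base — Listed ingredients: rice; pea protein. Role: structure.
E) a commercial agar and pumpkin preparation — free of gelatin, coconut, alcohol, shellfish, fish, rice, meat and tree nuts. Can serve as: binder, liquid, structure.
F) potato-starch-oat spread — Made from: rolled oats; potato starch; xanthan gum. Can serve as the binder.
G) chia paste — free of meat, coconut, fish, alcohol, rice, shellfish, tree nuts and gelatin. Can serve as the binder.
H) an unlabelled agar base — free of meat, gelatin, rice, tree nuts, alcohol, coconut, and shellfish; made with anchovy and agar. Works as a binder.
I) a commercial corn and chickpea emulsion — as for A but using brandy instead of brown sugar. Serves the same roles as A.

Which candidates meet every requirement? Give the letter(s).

A: has chicken stock, so not vegetarian — no
B: not usable as a binder; has coconut cream, so not tree-nut-free — no
C: has sherry, so not alcohol-free — reject
D: not usable as a binder; has rice, so not rice-free — out
E: works as a binder, no rice, tree-nut-free — keep
F: every rule checks out — keep
G: vegetarian, tree-nut-free — valid
H: has anchovy, so not vegetarian — out
I: has chicken stock, so not vegetarian; has brandy, so not alcohol-free — reject

E, F, G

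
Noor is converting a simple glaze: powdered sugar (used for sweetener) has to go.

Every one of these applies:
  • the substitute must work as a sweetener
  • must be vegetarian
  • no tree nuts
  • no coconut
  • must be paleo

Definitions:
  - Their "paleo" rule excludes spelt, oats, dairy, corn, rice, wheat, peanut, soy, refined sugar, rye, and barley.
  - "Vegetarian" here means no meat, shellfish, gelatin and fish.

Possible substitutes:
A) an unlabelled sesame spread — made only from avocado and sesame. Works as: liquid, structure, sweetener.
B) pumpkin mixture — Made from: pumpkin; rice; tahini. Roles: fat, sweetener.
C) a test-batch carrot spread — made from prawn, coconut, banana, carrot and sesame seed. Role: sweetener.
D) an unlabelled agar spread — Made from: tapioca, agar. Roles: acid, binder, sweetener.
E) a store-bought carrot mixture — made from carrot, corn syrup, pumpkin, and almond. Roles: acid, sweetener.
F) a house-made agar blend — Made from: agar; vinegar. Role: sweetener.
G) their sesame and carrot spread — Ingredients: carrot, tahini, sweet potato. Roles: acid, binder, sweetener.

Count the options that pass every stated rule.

4

A: every rule checks out — OK
B: has rice, so not paleo — no
C: has prawn, so not vegetarian; has coconut, so not coconut-free — out
D: only tapioca and agar; none excluded — OK
E: has corn syrup, so not paleo; has almond, so not tree-nut-free — out
F: all constraints satisfied — OK
G: only tahini, carrot and sweet potato; none excluded — keep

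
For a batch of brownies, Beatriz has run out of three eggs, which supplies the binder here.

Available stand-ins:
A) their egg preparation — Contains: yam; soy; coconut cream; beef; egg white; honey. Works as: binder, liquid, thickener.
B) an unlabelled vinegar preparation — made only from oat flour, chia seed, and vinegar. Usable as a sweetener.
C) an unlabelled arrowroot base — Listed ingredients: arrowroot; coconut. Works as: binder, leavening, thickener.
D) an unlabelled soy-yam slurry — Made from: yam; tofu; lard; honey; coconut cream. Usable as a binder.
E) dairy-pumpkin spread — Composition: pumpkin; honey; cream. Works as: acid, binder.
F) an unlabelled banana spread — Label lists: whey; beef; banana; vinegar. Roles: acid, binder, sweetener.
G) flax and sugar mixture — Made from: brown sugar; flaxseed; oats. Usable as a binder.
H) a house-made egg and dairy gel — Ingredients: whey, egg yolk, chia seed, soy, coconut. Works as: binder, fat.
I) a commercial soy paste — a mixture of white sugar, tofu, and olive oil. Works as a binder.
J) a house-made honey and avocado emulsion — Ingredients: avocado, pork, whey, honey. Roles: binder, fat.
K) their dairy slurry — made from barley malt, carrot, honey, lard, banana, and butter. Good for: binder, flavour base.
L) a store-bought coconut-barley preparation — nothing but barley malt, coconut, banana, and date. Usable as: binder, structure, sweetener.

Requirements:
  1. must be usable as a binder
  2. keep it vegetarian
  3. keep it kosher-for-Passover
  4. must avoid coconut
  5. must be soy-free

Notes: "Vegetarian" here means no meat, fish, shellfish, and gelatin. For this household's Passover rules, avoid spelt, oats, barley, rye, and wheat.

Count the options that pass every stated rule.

1

A: has beef, so not vegetarian; has coconut cream, so not coconut-free (and 1 more) — no
B: not usable as a binder; has oat flour, so not kosher-for-Passover — reject
C: has coconut, so not coconut-free — no
D: has lard, so not vegetarian; has coconut cream, so not coconut-free (and 1 more) — no
E: only cream, honey and pumpkin; none excluded — OK
F: has beef, so not vegetarian — out
G: has oats, so not kosher-for-Passover — no
H: has coconut, so not coconut-free; has soy, so not soy-free — no
I: has tofu, so not soy-free — no
J: has pork, so not vegetarian — no
K: has lard, so not vegetarian; has barley malt, so not kosher-for-Passover — no
L: has barley malt, so not kosher-for-Passover; has coconut, so not coconut-free — reject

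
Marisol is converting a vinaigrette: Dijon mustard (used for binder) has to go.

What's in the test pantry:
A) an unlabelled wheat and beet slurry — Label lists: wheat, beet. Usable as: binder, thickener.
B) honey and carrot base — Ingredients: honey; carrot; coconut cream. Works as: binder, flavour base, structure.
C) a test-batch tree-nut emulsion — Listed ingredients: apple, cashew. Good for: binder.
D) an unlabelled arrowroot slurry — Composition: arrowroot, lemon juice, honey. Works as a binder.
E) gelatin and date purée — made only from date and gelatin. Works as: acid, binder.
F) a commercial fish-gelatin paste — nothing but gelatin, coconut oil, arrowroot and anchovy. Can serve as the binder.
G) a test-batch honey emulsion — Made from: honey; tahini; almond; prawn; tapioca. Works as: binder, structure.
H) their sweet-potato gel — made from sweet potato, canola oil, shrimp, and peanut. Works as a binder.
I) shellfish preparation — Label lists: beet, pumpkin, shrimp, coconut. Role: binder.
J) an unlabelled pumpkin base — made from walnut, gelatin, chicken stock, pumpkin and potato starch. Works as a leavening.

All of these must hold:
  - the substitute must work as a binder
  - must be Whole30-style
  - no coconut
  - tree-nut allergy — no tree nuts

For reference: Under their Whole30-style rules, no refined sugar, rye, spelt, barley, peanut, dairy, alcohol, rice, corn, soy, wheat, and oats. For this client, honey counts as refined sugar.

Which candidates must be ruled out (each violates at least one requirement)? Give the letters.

A: has wheat, so not Whole30-style — out
B: has honey, so not Whole30-style; has coconut cream, so not coconut-free — no
C: has cashew, so not tree-nut-free — out
D: has honey, so not Whole30-style — out
E: only gelatin and date; none excluded — OK
F: has coconut oil, so not coconut-free — reject
G: has honey, so not Whole30-style; has almond, so not tree-nut-free — out
H: has peanut, so not Whole30-style — reject
I: has coconut, so not coconut-free — no
J: not usable as a binder; has walnut, so not tree-nut-free — no

A, B, C, D, F, G, H, I, J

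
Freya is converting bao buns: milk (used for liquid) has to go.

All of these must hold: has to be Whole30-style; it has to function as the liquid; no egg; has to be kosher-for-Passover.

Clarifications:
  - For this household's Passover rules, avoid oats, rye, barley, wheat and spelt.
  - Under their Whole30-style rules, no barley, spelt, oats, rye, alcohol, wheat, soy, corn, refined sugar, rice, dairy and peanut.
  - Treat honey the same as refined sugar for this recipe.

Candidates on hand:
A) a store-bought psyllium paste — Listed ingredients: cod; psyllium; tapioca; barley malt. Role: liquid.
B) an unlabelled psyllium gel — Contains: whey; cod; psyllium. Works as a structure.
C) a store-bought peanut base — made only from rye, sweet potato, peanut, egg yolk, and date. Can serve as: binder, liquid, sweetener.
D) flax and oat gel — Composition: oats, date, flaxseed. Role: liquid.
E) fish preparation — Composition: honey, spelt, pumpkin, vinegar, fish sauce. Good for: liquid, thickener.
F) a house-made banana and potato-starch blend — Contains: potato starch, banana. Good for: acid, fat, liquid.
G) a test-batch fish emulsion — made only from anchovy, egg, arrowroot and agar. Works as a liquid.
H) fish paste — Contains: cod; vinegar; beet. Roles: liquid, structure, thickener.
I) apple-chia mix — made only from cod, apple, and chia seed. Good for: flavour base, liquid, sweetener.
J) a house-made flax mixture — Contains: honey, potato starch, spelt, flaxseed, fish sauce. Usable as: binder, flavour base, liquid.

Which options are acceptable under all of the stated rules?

A: has barley malt, so not kosher-for-Passover; has barley malt, so not Whole30-style — out
B: not usable as a liquid; has whey, so not Whole30-style — no
C: has rye, so not kosher-for-Passover; has peanut, so not Whole30-style (and 1 more) — out
D: has oats, so not kosher-for-Passover; has oats, so not Whole30-style — no
E: has spelt, so not kosher-for-Passover; has honey, so not Whole30-style — out
F: only banana and potato starch; none excluded — OK
G: has egg, so not egg-free — reject
H: every rule checks out — valid
I: only cod, apple, and chia seed; none excluded — valid
J: has spelt, so not kosher-for-Passover; has honey, so not Whole30-style — no

F, H, I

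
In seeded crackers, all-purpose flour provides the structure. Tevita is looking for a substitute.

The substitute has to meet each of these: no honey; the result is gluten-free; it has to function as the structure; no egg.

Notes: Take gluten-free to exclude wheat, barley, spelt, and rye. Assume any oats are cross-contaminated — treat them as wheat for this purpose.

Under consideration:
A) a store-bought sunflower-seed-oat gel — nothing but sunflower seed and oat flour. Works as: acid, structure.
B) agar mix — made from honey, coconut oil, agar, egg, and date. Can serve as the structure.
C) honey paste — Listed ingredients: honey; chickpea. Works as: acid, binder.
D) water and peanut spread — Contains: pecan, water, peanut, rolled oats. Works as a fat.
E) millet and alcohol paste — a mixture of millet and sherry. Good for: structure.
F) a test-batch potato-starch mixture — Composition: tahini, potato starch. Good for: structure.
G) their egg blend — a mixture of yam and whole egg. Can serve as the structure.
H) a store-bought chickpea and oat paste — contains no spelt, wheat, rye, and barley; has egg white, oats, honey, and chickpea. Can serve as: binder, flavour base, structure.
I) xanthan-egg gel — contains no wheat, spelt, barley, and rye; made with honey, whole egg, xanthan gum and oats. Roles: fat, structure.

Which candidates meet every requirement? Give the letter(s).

E, F

A: has oat flour, so not gluten-free — reject
B: has egg, so not egg-free; has honey, so not honey-free — out
C: not usable as a structure; has honey, so not honey-free — out
D: not usable as a structure; has rolled oats, so not gluten-free — out
E: every rule checks out — valid
F: no egg, no honey — keep
G: has whole egg, so not egg-free — reject
H: has oats, so not gluten-free; has egg white, so not egg-free (and 1 more) — reject
I: has oats, so not gluten-free; has whole egg, so not egg-free (and 1 more) — no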